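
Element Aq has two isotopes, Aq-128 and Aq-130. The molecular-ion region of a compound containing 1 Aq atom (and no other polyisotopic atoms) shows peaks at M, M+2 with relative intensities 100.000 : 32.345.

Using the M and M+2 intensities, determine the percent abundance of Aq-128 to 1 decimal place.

75.6%

If p is the fraction of Aq that is Aq-128, then I(M+2)/I(M) = [C(1,1)·p^0·(1−p)] / p^1 = 1·(1−p)/p = 32.345/100.000 = 0.3235
(1−p)/p = 0.3235/1 = 0.3235  ⇒  p = 1/(1 + 0.3235) = 0.7556
Aq-128: 75.6%, Aq-130: 24.4%.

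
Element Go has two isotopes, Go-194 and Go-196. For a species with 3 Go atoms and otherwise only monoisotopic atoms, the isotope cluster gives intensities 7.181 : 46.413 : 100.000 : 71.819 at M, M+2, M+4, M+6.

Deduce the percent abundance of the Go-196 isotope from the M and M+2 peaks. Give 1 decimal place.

If p is the fraction of Go that is Go-194, then I(M+2)/I(M) = [C(3,1)·p^2·(1−p)] / p^3 = 3·(1−p)/p = 46.413/7.181 = 6.4633
(1−p)/p = 6.4633/3 = 2.1544  ⇒  p = 1/(1 + 2.1544) = 0.3170
Go-194: 31.7%, Go-196: 68.3%.

68.3%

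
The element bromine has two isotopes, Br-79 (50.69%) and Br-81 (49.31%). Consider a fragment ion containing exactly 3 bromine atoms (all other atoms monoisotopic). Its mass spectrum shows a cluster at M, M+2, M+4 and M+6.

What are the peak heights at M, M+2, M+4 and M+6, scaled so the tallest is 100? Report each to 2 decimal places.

34.27 : 100.00 : 97.28 : 31.54

The 3 Br atoms are independent, so intensities follow the terms of (0.5069 + 0.4931)^3.
P(M) = 0.5069^3 = 0.130247
P(M+2) = 3 × 0.5069^2 × 0.4931^1 = 0.380103
P(M+4) = 3 × 0.5069^1 × 0.4931^2 = 0.369755
P(M+6) = 0.4931^3 = 0.119896
The M+2 peak is largest (0.380103); scaling to 100 gives 34.27 : 100.00 : 97.28 : 31.54.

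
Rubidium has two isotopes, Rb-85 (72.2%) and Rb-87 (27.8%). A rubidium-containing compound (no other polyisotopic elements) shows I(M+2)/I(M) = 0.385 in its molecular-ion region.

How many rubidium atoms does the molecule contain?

1

With n Rb atoms, P(M+2)/P(M) = C(n,1)·p^(n−1)q / p^n = n·q/p = n · 0.278/0.722.
n = 0.385 × 0.722/0.278 = 1.00 ≈ 1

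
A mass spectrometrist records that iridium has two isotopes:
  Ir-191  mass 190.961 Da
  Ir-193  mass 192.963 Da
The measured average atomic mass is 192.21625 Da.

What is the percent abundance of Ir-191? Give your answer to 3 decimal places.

37.300%

Writing the weighted mean with unknown fraction x of Ir-191:
190.961·x + 192.963·(1 − x) = 192.21625
(190.961 − 192.963)·x = 192.21625 − 192.963
x = -0.74675 / -2.002 = 0.37300 → 37.300% Ir-191, 62.700% Ir-193.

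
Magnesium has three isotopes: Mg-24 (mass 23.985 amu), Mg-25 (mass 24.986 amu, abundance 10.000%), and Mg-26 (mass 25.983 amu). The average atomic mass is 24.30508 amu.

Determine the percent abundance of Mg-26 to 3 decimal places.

Let x and y be the fractions of Mg-24 and Mg-26. Then x + y = 1 − 0.10000 = 0.90000 and 23.985x + 25.983y = 24.30508 − 0.10000×24.986 = 21.80648.
Substituting: 23.985x + 25.983(0.90000 − x) = 21.80648
(23.985 − 25.983)x = -1.57822  ⇒  x = 0.78990, y = 0.11010
Mg-24: 78.990%, Mg-26: 11.010%.

11.010%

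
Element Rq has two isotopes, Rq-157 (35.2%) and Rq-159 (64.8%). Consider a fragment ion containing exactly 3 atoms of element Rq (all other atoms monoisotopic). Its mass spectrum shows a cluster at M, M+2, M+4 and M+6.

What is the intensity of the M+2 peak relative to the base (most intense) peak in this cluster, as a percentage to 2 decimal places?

54.32%

Term probabilities: M 0.0436, M+2 0.2409, M+4 0.4434, M+6 0.2721. Base peak = M+4.
P(M+4) = C(3,2) × 0.352^1 × 0.648^2 = 3 × 0.3520 × 0.419904 = 0.443419 (base)
P(M+2) = C(3,1) × 0.352^2 × 0.648^1 = 3 × 0.123904 × 0.6480 = 0.240869
Relative intensity = 0.240869 / 0.443419 × 100 = 54.32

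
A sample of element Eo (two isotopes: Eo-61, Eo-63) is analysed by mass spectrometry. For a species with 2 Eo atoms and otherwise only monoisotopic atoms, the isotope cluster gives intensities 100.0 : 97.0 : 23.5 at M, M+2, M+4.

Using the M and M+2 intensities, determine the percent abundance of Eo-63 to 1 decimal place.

Let p = fractional abundance of Eo-61. I(M+2)/I(M) = [C(2,1)·p^1·(1−p)] / p^2 = 2·(1−p)/p = 97.0/100.0 = 0.9700
(1−p)/p = 0.9700/2 = 0.4850  ⇒  p = 1/(1 + 0.4850) = 0.6734
Eo-61: 67.3%, Eo-63: 32.7%.

32.7%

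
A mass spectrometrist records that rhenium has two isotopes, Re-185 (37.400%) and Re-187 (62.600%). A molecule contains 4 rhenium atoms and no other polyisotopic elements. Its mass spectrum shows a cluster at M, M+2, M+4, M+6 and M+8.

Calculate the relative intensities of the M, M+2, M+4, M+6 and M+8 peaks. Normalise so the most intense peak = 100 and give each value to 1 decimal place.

5.3 : 35.7 : 89.6 : 100.0 : 41.8

Each Re atom is independently Re-185 (p = 0.37400) or Re-187 (q = 0.62600); the cluster is the binomial expansion (p + q)^4.
P(M) = 0.37400^4 = 0.019565
P(M+2) = 4 × 0.37400^3 × 0.62600^1 = 0.130993
P(M+4) = 6 × 0.37400^2 × 0.62600^2 = 0.328884
P(M+6) = 4 × 0.37400^1 × 0.62600^3 = 0.366990
P(M+8) = 0.62600^4 = 0.153567
The M+6 peak is largest (0.366990); scaling to 100 gives 5.3 : 35.7 : 89.6 : 100.0 : 41.8.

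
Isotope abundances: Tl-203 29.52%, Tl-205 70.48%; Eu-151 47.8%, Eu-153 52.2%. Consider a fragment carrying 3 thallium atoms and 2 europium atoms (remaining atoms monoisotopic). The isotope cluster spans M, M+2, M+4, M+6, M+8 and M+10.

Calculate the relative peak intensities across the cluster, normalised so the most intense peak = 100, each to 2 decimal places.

Thallium pattern (n=3): 0.02572463 : 0.18425524 : 0.43991564 : 0.35010449
Europium pattern (n=2): 0.228484 : 0.499032 : 0.272484
Convolve the two distributions (both contribute in 2-u steps):
  M: 0.02572463×0.228484 = 0.005878
  M+2: 0.02572463×0.499032 + 0.18425524×0.228484 = 0.054937
  M+4: 0.02572463×0.272484 + 0.18425524×0.499032 + 0.43991564×0.228484 = 0.199472
  M+6: 0.18425524×0.272484 + 0.43991564×0.499032 + 0.35010449×0.228484 = 0.349732
  M+8: 0.43991564×0.272484 + 0.35010449×0.499032 = 0.294583
  M+10: 0.35010449×0.272484 = 0.095398
Scale to base peak (0.349732) = 100: 1.68 : 15.71 : 57.04 : 100.00 : 84.23 : 27.28

1.68 : 15.71 : 57.04 : 100.00 : 84.23 : 27.28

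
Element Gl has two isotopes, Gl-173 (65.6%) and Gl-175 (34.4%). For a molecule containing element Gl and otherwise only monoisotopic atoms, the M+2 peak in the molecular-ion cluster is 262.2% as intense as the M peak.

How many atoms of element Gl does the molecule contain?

The M+2/M ratio from n Gl atoms is n · q/p = n · 0.344/0.656.
n = 2.622 × 0.656/0.344 = 5.00 ≈ 5

5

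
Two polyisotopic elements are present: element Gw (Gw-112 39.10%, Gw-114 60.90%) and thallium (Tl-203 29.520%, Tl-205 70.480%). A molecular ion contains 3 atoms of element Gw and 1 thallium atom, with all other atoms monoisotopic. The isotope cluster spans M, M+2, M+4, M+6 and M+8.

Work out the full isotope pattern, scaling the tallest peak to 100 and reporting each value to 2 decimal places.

4.73 : 33.37 : 87.14 : 100.00 : 42.64

Element Gw pattern (n=3): 0.05977647 : 0.27931359 : 0.43504341 : 0.22586653
Thallium pattern (n=1): 0.2952 : 0.7048
Convolve the two distributions (both contribute in 2-u steps):
  M: 0.05977647×0.2952 = 0.017646
  M+2: 0.05977647×0.7048 + 0.27931359×0.2952 = 0.124584
  M+4: 0.27931359×0.7048 + 0.43504341×0.2952 = 0.325285
  M+6: 0.43504341×0.7048 + 0.22586653×0.2952 = 0.373294
  M+8: 0.22586653×0.7048 = 0.159191
Scale to base peak (0.373294) = 100: 4.73 : 33.37 : 87.14 : 100.00 : 42.64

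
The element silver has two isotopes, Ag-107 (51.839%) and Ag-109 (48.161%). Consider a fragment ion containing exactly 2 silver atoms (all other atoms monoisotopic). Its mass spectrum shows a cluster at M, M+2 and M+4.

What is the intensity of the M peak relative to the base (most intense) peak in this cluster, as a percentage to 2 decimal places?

Term probabilities: M 0.2687, M+2 0.4993, M+4 0.2319. Base peak = M+2.
P(M+2) = C(2,1) × 0.51839^1 × 0.48161^1 = 2 × 0.51839 × 0.48161 = 0.499324 (base)
P(M) = C(2,0) × 0.51839^2 × 0.48161^0 = 1 × 0.26872819 × 1.0000 = 0.268728
Relative intensity = 0.268728 / 0.499324 × 100 = 53.82

53.82%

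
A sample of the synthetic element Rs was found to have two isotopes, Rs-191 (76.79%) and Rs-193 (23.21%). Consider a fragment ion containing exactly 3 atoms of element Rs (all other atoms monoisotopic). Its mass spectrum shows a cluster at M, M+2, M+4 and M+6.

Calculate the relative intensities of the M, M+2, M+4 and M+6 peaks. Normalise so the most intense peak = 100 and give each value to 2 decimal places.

100.00 : 90.68 : 27.41 : 2.76

Each Rs atom is independently Rs-191 (p = 0.7679) or Rs-193 (q = 0.2321); the cluster is the binomial expansion (p + q)^3.
P(M) = 0.7679^3 = 0.452808
P(M+2) = 3 × 0.7679^2 × 0.2321^1 = 0.410588
P(M+4) = 3 × 0.7679^1 × 0.2321^2 = 0.124101
P(M+6) = 0.2321^3 = 0.012503
The M peak is largest (0.452808); scaling to 100 gives 100.00 : 90.68 : 27.41 : 2.76.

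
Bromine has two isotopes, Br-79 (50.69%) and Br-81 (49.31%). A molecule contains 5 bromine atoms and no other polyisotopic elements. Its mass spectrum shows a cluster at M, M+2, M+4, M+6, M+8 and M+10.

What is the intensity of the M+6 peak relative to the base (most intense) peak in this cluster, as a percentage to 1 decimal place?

(0.5069 + 0.4931)^5 gives M 0.0335, M+2 0.1628, M+4 0.3167, M+6 0.3081, M+8 0.1498, M+10 0.0292; the largest is M+4.
P(M+4) = C(5,2) × 0.5069^3 × 0.4931^2 = 10 × 0.13024674 × 0.24314761 = 0.316692 (base)
P(M+6) = C(5,3) × 0.5069^2 × 0.4931^3 = 10 × 0.25694761 × 0.11989609 = 0.308070
Relative intensity = 0.308070 / 0.316692 × 100 = 97.3

97.3%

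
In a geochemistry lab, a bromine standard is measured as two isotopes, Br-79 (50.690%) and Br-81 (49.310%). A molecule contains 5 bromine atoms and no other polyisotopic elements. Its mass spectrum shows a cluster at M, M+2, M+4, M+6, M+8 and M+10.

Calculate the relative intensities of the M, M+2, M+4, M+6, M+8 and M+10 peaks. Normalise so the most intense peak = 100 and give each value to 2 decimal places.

The 5 Br atoms are independent, so intensities follow the terms of (0.50690 + 0.49310)^5.
P(M) = 0.50690^5 = 0.033467
P(M+2) = 5 × 0.50690^4 × 0.49310^1 = 0.162777
P(M+4) = 10 × 0.50690^3 × 0.49310^2 = 0.316692
P(M+6) = 10 × 0.50690^2 × 0.49310^3 = 0.308070
P(M+8) = 5 × 0.50690^1 × 0.49310^4 = 0.149842
P(M+10) = 0.49310^5 = 0.029152
The M+4 peak is largest (0.316692); scaling to 100 gives 10.57 : 51.40 : 100.00 : 97.28 : 47.31 : 9.21.

10.57 : 51.40 : 100.00 : 97.28 : 47.31 : 9.21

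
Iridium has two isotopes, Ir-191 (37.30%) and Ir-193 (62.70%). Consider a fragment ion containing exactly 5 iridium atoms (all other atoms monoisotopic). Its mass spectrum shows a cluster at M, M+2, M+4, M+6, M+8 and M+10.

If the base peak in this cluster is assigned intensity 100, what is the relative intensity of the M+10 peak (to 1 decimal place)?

28.3

Term probabilities: M 0.0072, M+2 0.0607, M+4 0.2040, M+6 0.3429, M+8 0.2882, M+10 0.0969. Base peak = M+6.
P(M+6) = C(5,3) × 0.3730^2 × 0.6270^3 = 10 × 0.139129 × 0.24649188 = 0.342942 (base)
P(M+10) = C(5,5) × 0.3730^0 × 0.6270^5 = 1 × 1.0000 × 0.09690311 = 0.096903
Relative intensity = 0.096903 / 0.342942 × 100 = 28.3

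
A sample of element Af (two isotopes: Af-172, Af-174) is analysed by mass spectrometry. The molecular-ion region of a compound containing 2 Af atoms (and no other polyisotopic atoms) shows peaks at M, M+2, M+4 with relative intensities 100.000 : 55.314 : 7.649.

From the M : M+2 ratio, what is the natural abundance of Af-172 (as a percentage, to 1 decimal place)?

78.3%

Let p = fractional abundance of Af-172. I(M+2)/I(M) = [C(2,1)·p^1·(1−p)] / p^2 = 2·(1−p)/p = 55.314/100.000 = 0.5531
(1−p)/p = 0.5531/2 = 0.2766  ⇒  p = 1/(1 + 0.2766) = 0.7833
Af-172: 78.3%, Af-174: 21.7%.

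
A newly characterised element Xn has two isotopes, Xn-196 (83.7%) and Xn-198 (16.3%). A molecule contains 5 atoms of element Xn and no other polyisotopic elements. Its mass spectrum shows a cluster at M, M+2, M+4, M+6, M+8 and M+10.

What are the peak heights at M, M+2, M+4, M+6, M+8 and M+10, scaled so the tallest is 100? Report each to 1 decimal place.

The 5 Xn atoms are independent, so intensities follow the terms of (0.837 + 0.163)^5.
P(M) = 0.837^5 = 0.410797
P(M+2) = 5 × 0.837^4 × 0.163^1 = 0.399999
P(M+4) = 10 × 0.837^3 × 0.163^2 = 0.155794
P(M+6) = 10 × 0.837^2 × 0.163^3 = 0.030340
P(M+8) = 5 × 0.837^1 × 0.163^4 = 0.002954
P(M+10) = 0.163^5 = 0.000115
The M peak is largest (0.410797); scaling to 100 gives 100.0 : 97.4 : 37.9 : 7.4 : 0.7 : 0.0.

100.0 : 97.4 : 37.9 : 7.4 : 0.7 : 0.0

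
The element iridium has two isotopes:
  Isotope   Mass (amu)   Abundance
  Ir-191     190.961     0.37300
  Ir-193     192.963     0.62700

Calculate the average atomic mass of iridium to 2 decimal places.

192.22 amu

The abundance-weighted mean is 0.37300 × 190.961 + 0.62700 × 192.963
= 71.2285 + 120.9878 = 192.2163 amu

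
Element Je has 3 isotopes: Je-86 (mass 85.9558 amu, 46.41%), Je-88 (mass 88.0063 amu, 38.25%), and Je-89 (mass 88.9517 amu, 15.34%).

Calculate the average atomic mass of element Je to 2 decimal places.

87.20 amu

Weight each isotope mass by its fractional abundance: 0.4641 × 85.9558 + 0.3825 × 88.0063 + 0.1534 × 88.9517
= 39.89209 + 33.66241 + 13.64519 = 87.19969 amu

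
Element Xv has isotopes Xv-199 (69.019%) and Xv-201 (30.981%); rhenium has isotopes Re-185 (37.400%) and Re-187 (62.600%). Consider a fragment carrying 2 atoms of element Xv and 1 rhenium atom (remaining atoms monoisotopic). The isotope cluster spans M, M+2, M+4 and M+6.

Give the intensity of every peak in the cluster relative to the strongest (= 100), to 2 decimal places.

Element Xv pattern (n=2): 0.47636224 : 0.42765553 : 0.09598224
Rhenium pattern (n=1): 0.3740 : 0.6260
Convolve the two distributions (both contribute in 2-u steps):
  M: 0.47636224×0.3740 = 0.178159
  M+2: 0.47636224×0.6260 + 0.42765553×0.3740 = 0.458146
  M+4: 0.42765553×0.6260 + 0.09598224×0.3740 = 0.303610
  M+6: 0.09598224×0.6260 = 0.060085
Scale to base peak (0.458146) = 100: 38.89 : 100.00 : 66.27 : 13.11

38.89 : 100.00 : 66.27 : 13.11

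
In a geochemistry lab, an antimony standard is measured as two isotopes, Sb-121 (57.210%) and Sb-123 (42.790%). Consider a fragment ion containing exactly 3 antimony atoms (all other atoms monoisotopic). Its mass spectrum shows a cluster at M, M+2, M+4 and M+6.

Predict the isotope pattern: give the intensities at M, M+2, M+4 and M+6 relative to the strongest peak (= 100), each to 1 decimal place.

Expanding (0.57210 + 0.42790)^3:
P(M) = 0.57210^3 = 0.187247
P(M+2) = 3 × 0.57210^2 × 0.42790^1 = 0.420153
P(M+4) = 3 × 0.57210^1 × 0.42790^2 = 0.314252
P(M+6) = 0.42790^3 = 0.078348
The M+2 peak is largest (0.420153); scaling to 100 gives 44.6 : 100.0 : 74.8 : 18.6.

44.6 : 100.0 : 74.8 : 18.6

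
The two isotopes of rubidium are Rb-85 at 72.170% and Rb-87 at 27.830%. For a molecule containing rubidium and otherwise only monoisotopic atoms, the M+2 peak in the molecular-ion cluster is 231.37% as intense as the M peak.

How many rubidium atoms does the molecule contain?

With n Rb atoms, P(M+2)/P(M) = C(n,1)·p^(n−1)q / p^n = n·q/p = n · 0.27830/0.72170.
n = 2.3137 × 0.72170/0.27830 = 6.00 ≈ 6

6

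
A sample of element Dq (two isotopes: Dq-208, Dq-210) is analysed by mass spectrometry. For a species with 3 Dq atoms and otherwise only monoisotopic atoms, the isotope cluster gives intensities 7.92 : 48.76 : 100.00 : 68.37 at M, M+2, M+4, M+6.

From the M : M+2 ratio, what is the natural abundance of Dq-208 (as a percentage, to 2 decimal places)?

Write p for the Dq-208 fraction. I(M+2)/I(M) = [C(3,1)·p^2·(1−p)] / p^3 = 3·(1−p)/p = 48.76/7.92 = 6.1566
(1−p)/p = 6.1566/3 = 2.0522  ⇒  p = 1/(1 + 2.0522) = 0.3276
Dq-208: 32.76%, Dq-210: 67.24%.

32.76%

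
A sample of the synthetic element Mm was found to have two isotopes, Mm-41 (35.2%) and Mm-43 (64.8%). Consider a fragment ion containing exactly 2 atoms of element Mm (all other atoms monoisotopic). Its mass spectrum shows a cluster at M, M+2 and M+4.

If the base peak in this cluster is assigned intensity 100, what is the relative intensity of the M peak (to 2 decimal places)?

27.16

(0.352 + 0.648)^2 gives M 0.1239, M+2 0.4562, M+4 0.4199; the largest is M+2.
P(M+2) = C(2,1) × 0.352^1 × 0.648^1 = 2 × 0.3520 × 0.6480 = 0.456192 (base)
P(M) = C(2,0) × 0.352^2 × 0.648^0 = 1 × 0.123904 × 1.0000 = 0.123904
Relative intensity = 0.123904 / 0.456192 × 100 = 27.16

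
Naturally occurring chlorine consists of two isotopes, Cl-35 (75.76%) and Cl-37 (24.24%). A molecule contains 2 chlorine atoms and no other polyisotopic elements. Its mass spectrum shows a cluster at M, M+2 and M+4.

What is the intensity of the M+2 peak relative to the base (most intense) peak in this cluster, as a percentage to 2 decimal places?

Term probabilities: M 0.5740, M+2 0.3673, M+4 0.0588. Base peak = M.
P(M) = C(2,0) × 0.7576^2 × 0.2424^0 = 1 × 0.57395776 × 1.0000 = 0.573958 (base)
P(M+2) = C(2,1) × 0.7576^1 × 0.2424^1 = 2 × 0.7576 × 0.2424 = 0.367284
Relative intensity = 0.367284 / 0.573958 × 100 = 63.99

63.99%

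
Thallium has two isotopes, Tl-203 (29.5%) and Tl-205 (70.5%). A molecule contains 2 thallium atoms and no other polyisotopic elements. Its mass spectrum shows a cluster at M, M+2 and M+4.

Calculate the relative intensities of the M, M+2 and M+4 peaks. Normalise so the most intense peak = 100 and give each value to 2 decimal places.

The 2 Tl atoms are independent, so intensities follow the terms of (0.295 + 0.705)^2.
P(M) = 0.295^2 = 0.087025
P(M+2) = 2 × 0.295^1 × 0.705^1 = 0.415950
P(M+4) = 0.705^2 = 0.497025
The M+4 peak is largest (0.497025); scaling to 100 gives 17.51 : 83.69 : 100.00.

17.51 : 83.69 : 100.00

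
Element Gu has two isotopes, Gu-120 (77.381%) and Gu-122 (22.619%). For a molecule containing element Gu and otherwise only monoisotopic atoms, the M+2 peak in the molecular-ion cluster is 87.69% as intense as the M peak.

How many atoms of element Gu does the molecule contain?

For n independent Gu atoms, I(M+2)/I(M) = n · (abundance Gu-122) / (abundance Gu-120) = n · 0.22619/0.77381.
n = 0.8769 × 0.77381/0.22619 = 3.00 ≈ 3

3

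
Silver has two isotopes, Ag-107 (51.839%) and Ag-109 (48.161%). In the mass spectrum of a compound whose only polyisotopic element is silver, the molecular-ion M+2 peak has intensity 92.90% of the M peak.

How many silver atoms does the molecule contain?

1

The M+2/M ratio from n Ag atoms is n · q/p = n · 0.48161/0.51839.
n = 0.9290 × 0.51839/0.48161 = 1.00 ≈ 1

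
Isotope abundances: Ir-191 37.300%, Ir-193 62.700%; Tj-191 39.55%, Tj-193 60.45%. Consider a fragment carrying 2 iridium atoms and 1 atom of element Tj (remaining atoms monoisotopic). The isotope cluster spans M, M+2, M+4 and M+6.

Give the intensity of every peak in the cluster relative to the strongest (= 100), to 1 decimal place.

12.6 : 61.4 : 100.0 : 54.2

Iridium pattern (n=2): 0.139129 : 0.467742 : 0.393129
Element Tj pattern (n=1): 0.3955 : 0.6045
Convolve the two distributions (both contribute in 2-u steps):
  M: 0.139129×0.3955 = 0.055026
  M+2: 0.139129×0.6045 + 0.467742×0.3955 = 0.269095
  M+4: 0.467742×0.6045 + 0.393129×0.3955 = 0.438233
  M+6: 0.393129×0.6045 = 0.237646
Scale to base peak (0.438233) = 100: 12.6 : 61.4 : 100.0 : 54.2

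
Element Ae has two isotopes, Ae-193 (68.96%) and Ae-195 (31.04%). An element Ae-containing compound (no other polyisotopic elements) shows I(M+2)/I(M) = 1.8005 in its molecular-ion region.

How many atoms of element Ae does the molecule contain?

4

With n Ae atoms, P(M+2)/P(M) = C(n,1)·p^(n−1)q / p^n = n·q/p = n · 0.3104/0.6896.
n = 1.8005 × 0.6896/0.3104 = 4.00 ≈ 4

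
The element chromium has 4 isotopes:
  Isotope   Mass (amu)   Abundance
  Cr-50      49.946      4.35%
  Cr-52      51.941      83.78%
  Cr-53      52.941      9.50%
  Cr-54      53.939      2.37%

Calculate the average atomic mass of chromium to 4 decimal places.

Average mass = Σ (abundance × isotope mass) = 0.0435 × 49.946 + 0.8378 × 51.941 + 0.0950 × 52.941 + 0.0237 × 53.939
= 2.17265 + 43.51617 + 5.02940 + 1.27835 = 51.99657 amu

51.9966 amu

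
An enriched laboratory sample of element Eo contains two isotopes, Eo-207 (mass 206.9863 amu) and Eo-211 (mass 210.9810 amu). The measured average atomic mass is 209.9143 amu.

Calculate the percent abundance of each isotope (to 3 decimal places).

Eo-207: 26.703%, Eo-211: 73.297%

Let x be the fractional abundance of Eo-207; then Eo-211 has abundance 1 − x.
206.9863·x + 210.9810·(1 − x) = 209.9143
(206.9863 − 210.9810)·x = 209.9143 − 210.9810
x = -1.0667 / -3.9947 = 0.26703 → 26.703% Eo-207, 73.297% Eo-211.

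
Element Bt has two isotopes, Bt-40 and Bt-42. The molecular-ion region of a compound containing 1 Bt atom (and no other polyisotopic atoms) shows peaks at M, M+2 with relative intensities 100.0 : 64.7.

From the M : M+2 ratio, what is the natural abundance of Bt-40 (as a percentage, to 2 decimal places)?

60.72%

Let p = fractional abundance of Bt-40. I(M+2)/I(M) = [C(1,1)·p^0·(1−p)] / p^1 = 1·(1−p)/p = 64.7/100.0 = 0.6470
(1−p)/p = 0.6470/1 = 0.6470  ⇒  p = 1/(1 + 0.6470) = 0.6072
Bt-40: 60.72%, Bt-42: 39.28%.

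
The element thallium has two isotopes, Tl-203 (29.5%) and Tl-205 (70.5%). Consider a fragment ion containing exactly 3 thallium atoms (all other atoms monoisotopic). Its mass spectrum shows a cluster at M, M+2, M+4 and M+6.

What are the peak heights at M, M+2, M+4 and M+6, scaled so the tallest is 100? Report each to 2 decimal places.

5.84 : 41.84 : 100.00 : 79.66

The 3 Tl atoms are independent, so intensities follow the terms of (0.295 + 0.705)^3.
P(M) = 0.295^3 = 0.025672
P(M+2) = 3 × 0.295^2 × 0.705^1 = 0.184058
P(M+4) = 3 × 0.295^1 × 0.705^2 = 0.439867
P(M+6) = 0.705^3 = 0.350403
The M+4 peak is largest (0.439867); scaling to 100 gives 5.84 : 41.84 : 100.00 : 79.66.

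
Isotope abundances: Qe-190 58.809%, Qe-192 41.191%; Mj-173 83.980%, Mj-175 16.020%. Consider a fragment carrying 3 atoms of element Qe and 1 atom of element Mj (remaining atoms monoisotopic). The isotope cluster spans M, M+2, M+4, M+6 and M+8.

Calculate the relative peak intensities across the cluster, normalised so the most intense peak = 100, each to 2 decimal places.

Element Qe pattern (n=3): 0.20339084 : 0.42737703 : 0.29934342 : 0.06988871
Element Mj pattern (n=1): 0.8398 : 0.1602
Convolve the two distributions (both contribute in 2-u steps):
  M: 0.20339084×0.8398 = 0.170808
  M+2: 0.20339084×0.1602 + 0.42737703×0.8398 = 0.391494
  M+4: 0.42737703×0.1602 + 0.29934342×0.8398 = 0.319854
  M+6: 0.29934342×0.1602 + 0.06988871×0.8398 = 0.106647
  M+8: 0.06988871×0.1602 = 0.011196
Scale to base peak (0.391494) = 100: 43.63 : 100.00 : 81.70 : 27.24 : 2.86

43.63 : 100.00 : 81.70 : 27.24 : 2.86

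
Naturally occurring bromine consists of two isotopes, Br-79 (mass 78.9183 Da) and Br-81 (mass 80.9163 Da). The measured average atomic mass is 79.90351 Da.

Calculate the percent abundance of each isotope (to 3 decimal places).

Writing the weighted mean with unknown fraction x of Br-79:
78.9183·x + 80.9163·(1 − x) = 79.90351
(78.9183 − 80.9163)·x = 79.90351 − 80.9163
x = -1.01279 / -1.9980 = 0.50690 → 50.690% Br-79, 49.310% Br-81.

Br-79: 50.690%, Br-81: 49.310%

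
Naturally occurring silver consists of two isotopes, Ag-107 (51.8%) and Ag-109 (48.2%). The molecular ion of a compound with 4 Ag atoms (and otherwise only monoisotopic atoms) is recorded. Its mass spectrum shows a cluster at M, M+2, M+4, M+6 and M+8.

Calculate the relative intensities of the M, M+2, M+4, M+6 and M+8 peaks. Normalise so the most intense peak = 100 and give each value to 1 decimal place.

The 4 Ag atoms are independent, so intensities follow the terms of (0.518 + 0.482)^4.
P(M) = 0.518^4 = 0.071998
P(M+2) = 4 × 0.518^3 × 0.482^1 = 0.267976
P(M+4) = 6 × 0.518^2 × 0.482^2 = 0.374029
P(M+6) = 4 × 0.518^1 × 0.482^3 = 0.232023
P(M+8) = 0.482^4 = 0.053974
The M+4 peak is largest (0.374029); scaling to 100 gives 19.2 : 71.6 : 100.0 : 62.0 : 14.4.

19.2 : 71.6 : 100.0 : 62.0 : 14.4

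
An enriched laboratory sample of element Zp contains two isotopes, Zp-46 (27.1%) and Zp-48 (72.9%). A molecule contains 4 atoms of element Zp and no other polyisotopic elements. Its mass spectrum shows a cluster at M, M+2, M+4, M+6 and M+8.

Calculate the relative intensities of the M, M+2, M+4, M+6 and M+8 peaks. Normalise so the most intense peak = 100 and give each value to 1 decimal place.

The 4 Zp atoms are independent, so intensities follow the terms of (0.271 + 0.729)^4.
P(M) = 0.271^4 = 0.005394
P(M+2) = 4 × 0.271^3 × 0.729^1 = 0.058036
P(M+4) = 6 × 0.271^2 × 0.729^2 = 0.234177
P(M+6) = 4 × 0.271^1 × 0.729^3 = 0.419964
P(M+8) = 0.729^4 = 0.282430
The M+6 peak is largest (0.419964); scaling to 100 gives 1.3 : 13.8 : 55.8 : 100.0 : 67.3.

1.3 : 13.8 : 55.8 : 100.0 : 67.3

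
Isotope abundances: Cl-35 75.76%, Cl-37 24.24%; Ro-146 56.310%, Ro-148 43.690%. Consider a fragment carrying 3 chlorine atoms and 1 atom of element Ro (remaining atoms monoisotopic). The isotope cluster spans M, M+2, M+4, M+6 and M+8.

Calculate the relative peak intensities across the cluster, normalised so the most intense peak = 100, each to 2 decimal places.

Chlorine pattern (n=3): 0.4348304 : 0.41738208 : 0.13354464 : 0.01424288
Element Ro pattern (n=1): 0.5631 : 0.4369
Convolve the two distributions (both contribute in 2-u steps):
  M: 0.4348304×0.5631 = 0.244853
  M+2: 0.4348304×0.4369 + 0.41738208×0.5631 = 0.425005
  M+4: 0.41738208×0.4369 + 0.13354464×0.5631 = 0.257553
  M+6: 0.13354464×0.4369 + 0.01424288×0.5631 = 0.066366
  M+8: 0.01424288×0.4369 = 0.006223
Scale to base peak (0.425005) = 100: 57.61 : 100.00 : 60.60 : 15.62 : 1.46

57.61 : 100.00 : 60.60 : 15.62 : 1.46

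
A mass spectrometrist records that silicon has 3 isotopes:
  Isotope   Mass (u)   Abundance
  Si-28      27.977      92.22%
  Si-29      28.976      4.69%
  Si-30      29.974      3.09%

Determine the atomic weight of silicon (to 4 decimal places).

Weight each isotope mass by its fractional abundance: 0.9222 × 27.977 + 0.0469 × 28.976 + 0.0309 × 29.974
= 25.80039 + 1.35897 + 0.92620 = 28.08556 u

28.0856 u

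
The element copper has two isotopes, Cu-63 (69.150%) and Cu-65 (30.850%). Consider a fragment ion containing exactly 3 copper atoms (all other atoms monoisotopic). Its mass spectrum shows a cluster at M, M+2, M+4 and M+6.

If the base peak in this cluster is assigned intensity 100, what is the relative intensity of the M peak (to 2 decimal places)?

74.72

(0.69150 + 0.30850)^3 gives M 0.3307, M+2 0.4425, M+4 0.1974, M+6 0.0294; the largest is M+2.
P(M+2) = C(3,1) × 0.69150^2 × 0.30850^1 = 3 × 0.47817225 × 0.3085 = 0.442548 (base)
P(M) = C(3,0) × 0.69150^3 × 0.30850^0 = 1 × 0.33065611 × 1.0000 = 0.330656
Relative intensity = 0.330656 / 0.442548 × 100 = 74.72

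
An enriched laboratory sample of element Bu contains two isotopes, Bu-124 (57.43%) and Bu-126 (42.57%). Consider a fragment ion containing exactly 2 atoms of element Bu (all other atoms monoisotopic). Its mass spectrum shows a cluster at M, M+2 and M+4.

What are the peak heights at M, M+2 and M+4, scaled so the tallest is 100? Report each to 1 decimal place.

67.5 : 100.0 : 37.1

Expanding (0.5743 + 0.4257)^2:
P(M) = 0.5743^2 = 0.329820
P(M+2) = 2 × 0.5743^1 × 0.4257^1 = 0.488959
P(M+4) = 0.4257^2 = 0.181220
The M+2 peak is largest (0.488959); scaling to 100 gives 67.5 : 100.0 : 37.1.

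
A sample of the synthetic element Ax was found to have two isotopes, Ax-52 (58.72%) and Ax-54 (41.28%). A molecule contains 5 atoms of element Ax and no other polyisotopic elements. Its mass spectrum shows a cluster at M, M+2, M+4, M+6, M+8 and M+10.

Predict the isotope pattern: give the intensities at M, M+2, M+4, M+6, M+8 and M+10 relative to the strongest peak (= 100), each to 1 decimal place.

The 5 Ax atoms are independent, so intensities follow the terms of (0.5872 + 0.4128)^5.
P(M) = 0.5872^5 = 0.069812
P(M+2) = 5 × 0.5872^4 × 0.4128^1 = 0.245388
P(M+4) = 10 × 0.5872^3 × 0.4128^2 = 0.345015
P(M+6) = 10 × 0.5872^2 × 0.4128^3 = 0.242544
P(M+8) = 5 × 0.5872^1 × 0.4128^4 = 0.085254
P(M+10) = 0.4128^5 = 0.011987
The M+4 peak is largest (0.345015); scaling to 100 gives 20.2 : 71.1 : 100.0 : 70.3 : 24.7 : 3.5.

20.2 : 71.1 : 100.0 : 70.3 : 24.7 : 3.5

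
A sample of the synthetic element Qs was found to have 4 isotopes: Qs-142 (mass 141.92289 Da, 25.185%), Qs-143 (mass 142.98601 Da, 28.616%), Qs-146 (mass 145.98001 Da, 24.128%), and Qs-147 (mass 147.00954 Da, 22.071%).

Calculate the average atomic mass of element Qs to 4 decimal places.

The abundance-weighted mean is 0.25185 × 141.92289 + 0.28616 × 142.98601 + 0.24128 × 145.98001 + 0.22071 × 147.00954
= 35.743280 + 40.916877 + 35.222057 + 32.446476 = 144.328690 Da

144.3287 Da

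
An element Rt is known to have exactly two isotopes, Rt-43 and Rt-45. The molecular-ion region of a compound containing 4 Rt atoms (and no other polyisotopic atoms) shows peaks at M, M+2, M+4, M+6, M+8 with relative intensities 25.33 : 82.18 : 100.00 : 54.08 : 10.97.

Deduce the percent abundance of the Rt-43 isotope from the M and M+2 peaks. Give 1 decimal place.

55.2%

Let p = fractional abundance of Rt-43. I(M+2)/I(M) = [C(4,1)·p^3·(1−p)] / p^4 = 4·(1−p)/p = 82.18/25.33 = 3.2444
(1−p)/p = 3.2444/4 = 0.8111  ⇒  p = 1/(1 + 0.8111) = 0.5522
Rt-43: 55.2%, Rt-45: 44.8%.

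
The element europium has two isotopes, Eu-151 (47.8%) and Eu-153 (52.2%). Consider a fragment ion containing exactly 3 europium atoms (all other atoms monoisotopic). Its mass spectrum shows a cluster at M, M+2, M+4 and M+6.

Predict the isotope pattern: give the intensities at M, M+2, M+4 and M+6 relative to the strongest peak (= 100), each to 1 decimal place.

Expanding (0.478 + 0.522)^3:
P(M) = 0.478^3 = 0.109215
P(M+2) = 3 × 0.478^2 × 0.522^1 = 0.357806
P(M+4) = 3 × 0.478^1 × 0.522^2 = 0.390742
P(M+6) = 0.522^3 = 0.142237
The M+4 peak is largest (0.390742); scaling to 100 gives 28.0 : 91.6 : 100.0 : 36.4.

28.0 : 91.6 : 100.0 : 36.4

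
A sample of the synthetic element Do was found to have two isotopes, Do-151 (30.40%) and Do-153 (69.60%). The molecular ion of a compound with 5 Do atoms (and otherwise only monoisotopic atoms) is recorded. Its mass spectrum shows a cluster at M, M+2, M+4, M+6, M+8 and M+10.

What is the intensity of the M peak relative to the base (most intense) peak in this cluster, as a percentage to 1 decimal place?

Term probabilities: M 0.0026, M+2 0.0297, M+4 0.1361, M+6 0.3116, M+8 0.3567, M+10 0.1633. Base peak = M+8.
P(M+8) = C(5,4) × 0.3040^1 × 0.6960^4 = 5 × 0.3040 × 0.23465886 = 0.356681 (base)
P(M) = C(5,0) × 0.3040^5 × 0.6960^0 = 1 × 0.00259638 × 1.0000 = 0.002596
Relative intensity = 0.002596 / 0.356681 × 100 = 0.7

0.7%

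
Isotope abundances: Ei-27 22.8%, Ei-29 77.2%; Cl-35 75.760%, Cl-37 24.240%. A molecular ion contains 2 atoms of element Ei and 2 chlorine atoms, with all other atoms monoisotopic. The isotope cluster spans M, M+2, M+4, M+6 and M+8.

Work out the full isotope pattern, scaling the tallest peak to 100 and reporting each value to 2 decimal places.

6.29 : 46.61 : 100.00 : 50.50 : 7.38

Element Ei pattern (n=2): 0.051984 : 0.352032 : 0.595984
Chlorine pattern (n=2): 0.57395776 : 0.36728448 : 0.05875776
Convolve the two distributions (both contribute in 2-u steps):
  M: 0.051984×0.57395776 = 0.029837
  M+2: 0.051984×0.36728448 + 0.352032×0.57395776 = 0.221144
  M+4: 0.051984×0.05875776 + 0.352032×0.36728448 + 0.595984×0.57395776 = 0.474420
  M+6: 0.352032×0.05875776 + 0.595984×0.36728448 = 0.239580
  M+8: 0.595984×0.05875776 = 0.035019
Scale to base peak (0.474420) = 100: 6.29 : 46.61 : 100.00 : 50.50 : 7.38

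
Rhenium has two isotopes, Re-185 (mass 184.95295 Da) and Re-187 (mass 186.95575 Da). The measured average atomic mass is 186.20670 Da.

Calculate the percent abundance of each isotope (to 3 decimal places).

Re-185: 37.400%, Re-187: 62.600%

With x = fraction of Re-185 (so Re-187 is 1 − x):
184.95295·x + 186.95575·(1 − x) = 186.20670
(184.95295 − 186.95575)·x = 186.20670 − 186.95575
x = -0.74905 / -2.00280 = 0.37400 → 37.400% Re-185, 62.600% Re-187.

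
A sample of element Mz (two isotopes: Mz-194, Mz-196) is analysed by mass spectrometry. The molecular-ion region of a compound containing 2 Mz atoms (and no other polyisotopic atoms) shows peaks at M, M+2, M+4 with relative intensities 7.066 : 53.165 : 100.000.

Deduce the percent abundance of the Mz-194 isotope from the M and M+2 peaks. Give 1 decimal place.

Write p for the Mz-194 fraction. I(M+2)/I(M) = [C(2,1)·p^1·(1−p)] / p^2 = 2·(1−p)/p = 53.165/7.066 = 7.5241
(1−p)/p = 7.5241/2 = 3.7620  ⇒  p = 1/(1 + 3.7620) = 0.2100
Mz-194: 21.0%, Mz-196: 79.0%.

21.0%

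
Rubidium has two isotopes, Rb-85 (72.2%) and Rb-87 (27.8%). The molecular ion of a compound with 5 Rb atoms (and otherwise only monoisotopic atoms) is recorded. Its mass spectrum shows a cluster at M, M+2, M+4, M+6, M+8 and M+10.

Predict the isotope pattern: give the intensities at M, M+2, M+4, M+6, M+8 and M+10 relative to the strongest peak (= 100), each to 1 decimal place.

51.9 : 100.0 : 77.0 : 29.7 : 5.7 : 0.4

Each Rb atom is independently Rb-85 (p = 0.722) or Rb-87 (q = 0.278); the cluster is the binomial expansion (p + q)^5.
P(M) = 0.722^5 = 0.196194
P(M+2) = 5 × 0.722^4 × 0.278^1 = 0.377714
P(M+4) = 10 × 0.722^3 × 0.278^2 = 0.290872
P(M+6) = 10 × 0.722^2 × 0.278^3 = 0.111998
P(M+8) = 5 × 0.722^1 × 0.278^4 = 0.021562
P(M+10) = 0.278^5 = 0.001660
The M+2 peak is largest (0.377714); scaling to 100 gives 51.9 : 100.0 : 77.0 : 29.7 : 5.7 : 0.4.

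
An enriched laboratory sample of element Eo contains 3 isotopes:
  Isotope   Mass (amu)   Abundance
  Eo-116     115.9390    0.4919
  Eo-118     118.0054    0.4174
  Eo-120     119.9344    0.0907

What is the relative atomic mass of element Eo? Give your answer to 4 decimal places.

117.1639 amu

Average mass = Σ (abundance × isotope mass) = 0.4919 × 115.9390 + 0.4174 × 118.0054 + 0.0907 × 119.9344
= 57.03039 + 49.25545 + 10.87805 = 117.16389 amu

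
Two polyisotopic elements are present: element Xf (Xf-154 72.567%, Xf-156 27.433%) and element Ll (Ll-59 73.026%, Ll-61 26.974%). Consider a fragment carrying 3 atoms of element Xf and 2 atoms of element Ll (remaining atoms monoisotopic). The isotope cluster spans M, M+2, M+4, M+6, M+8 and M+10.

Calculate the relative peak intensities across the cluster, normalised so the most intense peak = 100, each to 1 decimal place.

Element Xf pattern (n=3): 0.38213561 : 0.43338402 : 0.16383513 : 0.02064524
Element Ll pattern (n=2): 0.53327967 : 0.39396066 : 0.07275967
Convolve the two distributions (both contribute in 2-u steps):
  M: 0.38213561×0.53327967 = 0.203785
  M+2: 0.38213561×0.39396066 + 0.43338402×0.53327967 = 0.381661
  M+4: 0.38213561×0.07275967 + 0.43338402×0.39396066 + 0.16383513×0.53327967 = 0.285910
  M+6: 0.43338402×0.07275967 + 0.16383513×0.39396066 + 0.02064524×0.53327967 = 0.107087
  M+8: 0.16383513×0.07275967 + 0.02064524×0.39396066 = 0.020054
  M+10: 0.02064524×0.07275967 = 0.001502
Scale to base peak (0.381661) = 100: 53.4 : 100.0 : 74.9 : 28.1 : 5.3 : 0.4

53.4 : 100.0 : 74.9 : 28.1 : 5.3 : 0.4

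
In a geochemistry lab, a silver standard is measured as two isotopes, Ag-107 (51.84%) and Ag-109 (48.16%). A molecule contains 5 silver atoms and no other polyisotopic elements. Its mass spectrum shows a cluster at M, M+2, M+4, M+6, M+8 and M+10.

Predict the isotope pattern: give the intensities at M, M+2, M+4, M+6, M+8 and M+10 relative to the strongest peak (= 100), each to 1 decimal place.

Each Ag atom is independently Ag-107 (p = 0.5184) or Ag-109 (q = 0.4816); the cluster is the binomial expansion (p + q)^5.
P(M) = 0.5184^5 = 0.037439
P(M+2) = 5 × 0.5184^4 × 0.4816^1 = 0.173907
P(M+4) = 10 × 0.5184^3 × 0.4816^2 = 0.323123
P(M+6) = 10 × 0.5184^2 × 0.4816^3 = 0.300185
P(M+8) = 5 × 0.5184^1 × 0.4816^4 = 0.139438
P(M+10) = 0.4816^5 = 0.025908
The M+4 peak is largest (0.323123); scaling to 100 gives 11.6 : 53.8 : 100.0 : 92.9 : 43.2 : 8.0.

11.6 : 53.8 : 100.0 : 92.9 : 43.2 : 8.0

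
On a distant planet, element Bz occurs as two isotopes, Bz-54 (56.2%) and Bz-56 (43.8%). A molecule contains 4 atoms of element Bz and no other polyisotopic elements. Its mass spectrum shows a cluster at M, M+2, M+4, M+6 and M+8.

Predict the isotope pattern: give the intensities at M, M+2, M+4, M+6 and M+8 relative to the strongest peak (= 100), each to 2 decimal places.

Each Bz atom is independently Bz-54 (p = 0.562) or Bz-56 (q = 0.438); the cluster is the binomial expansion (p + q)^4.
P(M) = 0.562^4 = 0.099757
P(M+2) = 4 × 0.562^3 × 0.438^1 = 0.310988
P(M+4) = 6 × 0.562^2 × 0.438^2 = 0.363557
P(M+6) = 4 × 0.562^1 × 0.438^3 = 0.188894
P(M+8) = 0.438^4 = 0.036804
The M+4 peak is largest (0.363557); scaling to 100 gives 27.44 : 85.54 : 100.00 : 51.96 : 10.12.

27.44 : 85.54 : 100.00 : 51.96 : 10.12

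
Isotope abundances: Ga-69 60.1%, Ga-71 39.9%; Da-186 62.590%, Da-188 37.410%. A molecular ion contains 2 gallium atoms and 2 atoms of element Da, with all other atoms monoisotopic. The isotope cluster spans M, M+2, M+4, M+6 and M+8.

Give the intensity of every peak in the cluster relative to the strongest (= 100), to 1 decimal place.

Gallium pattern (n=2): 0.361201 : 0.479598 : 0.159201
Element Da pattern (n=2): 0.39175081 : 0.46829838 : 0.13995081
Convolve the two distributions (both contribute in 2-u steps):
  M: 0.361201×0.39175081 = 0.141501
  M+2: 0.361201×0.46829838 + 0.479598×0.39175081 = 0.357033
  M+4: 0.361201×0.13995081 + 0.479598×0.46829838 + 0.159201×0.39175081 = 0.337512
  M+6: 0.479598×0.13995081 + 0.159201×0.46829838 = 0.141674
  M+8: 0.159201×0.13995081 = 0.022280
Scale to base peak (0.357033) = 100: 39.6 : 100.0 : 94.5 : 39.7 : 6.2

39.6 : 100.0 : 94.5 : 39.7 : 6.2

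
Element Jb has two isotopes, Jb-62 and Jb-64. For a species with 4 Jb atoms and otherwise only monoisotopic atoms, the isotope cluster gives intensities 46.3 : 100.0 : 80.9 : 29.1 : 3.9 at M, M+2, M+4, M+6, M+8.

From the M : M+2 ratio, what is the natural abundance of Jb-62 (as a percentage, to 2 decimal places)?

Let p = fractional abundance of Jb-62. I(M+2)/I(M) = [C(4,1)·p^3·(1−p)] / p^4 = 4·(1−p)/p = 100.0/46.3 = 2.1598
(1−p)/p = 2.1598/4 = 0.5400  ⇒  p = 1/(1 + 0.5400) = 0.6494
Jb-62: 64.94%, Jb-64: 35.06%.

64.94%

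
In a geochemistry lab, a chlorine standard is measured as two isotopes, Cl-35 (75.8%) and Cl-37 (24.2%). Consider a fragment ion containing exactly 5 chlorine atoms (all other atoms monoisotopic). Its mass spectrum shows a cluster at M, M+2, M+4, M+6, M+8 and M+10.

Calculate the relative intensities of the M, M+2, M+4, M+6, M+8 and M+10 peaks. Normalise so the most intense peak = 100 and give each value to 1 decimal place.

62.6 : 100.0 : 63.9 : 20.4 : 3.3 : 0.2

Expanding (0.758 + 0.242)^5:
P(M) = 0.758^5 = 0.250234
P(M+2) = 5 × 0.758^4 × 0.242^1 = 0.399450
P(M+4) = 10 × 0.758^3 × 0.242^2 = 0.255058
P(M+6) = 10 × 0.758^2 × 0.242^3 = 0.081430
P(M+8) = 5 × 0.758^1 × 0.242^4 = 0.012999
P(M+10) = 0.242^5 = 0.000830
The M+2 peak is largest (0.399450); scaling to 100 gives 62.6 : 100.0 : 63.9 : 20.4 : 3.3 : 0.2.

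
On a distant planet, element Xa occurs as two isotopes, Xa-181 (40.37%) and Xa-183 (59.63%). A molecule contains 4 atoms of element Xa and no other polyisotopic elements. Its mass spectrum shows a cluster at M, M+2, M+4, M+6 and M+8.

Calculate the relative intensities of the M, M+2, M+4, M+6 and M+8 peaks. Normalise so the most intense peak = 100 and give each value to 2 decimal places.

7.64 : 45.13 : 100.00 : 98.47 : 36.36

Expanding (0.4037 + 0.5963)^4:
P(M) = 0.4037^4 = 0.026560
P(M+2) = 4 × 0.4037^3 × 0.5963^1 = 0.156928
P(M+4) = 6 × 0.4037^2 × 0.5963^2 = 0.347695
P(M+6) = 4 × 0.4037^1 × 0.5963^3 = 0.342384
P(M+8) = 0.5963^4 = 0.126433
The M+4 peak is largest (0.347695); scaling to 100 gives 7.64 : 45.13 : 100.00 : 98.47 : 36.36.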